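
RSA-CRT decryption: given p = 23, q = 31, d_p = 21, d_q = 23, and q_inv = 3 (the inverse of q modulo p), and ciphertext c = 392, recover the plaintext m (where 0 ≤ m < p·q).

484

m₁ = c^(d_p) mod p: c ≡ 1 (mod 23), and 1^21 mod 23 = 1.
m₂ = c^(d_q) mod q: c ≡ 20 (mod 31), and 20^23 mod 31 = 19.
h = q_inv·(m₁ − m₂) mod p = 3·(1 − 19) mod 23 = 15.
m = m₂ + h·q = 19 + 15·31 = 484.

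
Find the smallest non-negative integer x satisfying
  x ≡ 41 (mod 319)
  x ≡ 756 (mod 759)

gcd(319, 759) = 11 and 11 | (756 − 41), so the pair is consistent; merging gives x ≡ 2274 (mod 22011), where 22011 = lcm(319, 759).
The solution is unique modulo lcm(319, 759) = 22011.

2274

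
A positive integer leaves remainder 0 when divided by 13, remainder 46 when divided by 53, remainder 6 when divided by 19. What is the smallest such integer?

From x ≡ 0 (mod 13) write x = 0 + 13t. Substituting into x ≡ 46 (mod 53) gives 13t ≡ 46 (mod 53), and since 13⁻¹ ≡ 49 (mod 53), t ≡ 28. Hence x ≡ 0 + 13·28 = 364 (mod 689).
From x ≡ 364 (mod 689) write x = 364 + 689t. Substituting into x ≡ 6 (mod 19) gives 689t ≡ 3 (mod 19), and since 5⁻¹ ≡ 4 (mod 19), t ≡ 12. Hence x ≡ 364 + 689·12 = 8632 (mod 13091).

8632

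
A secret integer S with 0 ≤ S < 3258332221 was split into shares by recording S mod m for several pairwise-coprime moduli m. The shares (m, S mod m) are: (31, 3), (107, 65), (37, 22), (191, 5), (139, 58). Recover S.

The moduli are pairwise coprime; N = 31·107·37·191·139 = 3258332221.
N/31 = 105107491; 105107491 ≡ 7 (mod 31); 7·9 ≡ 1, so inverse 9.
N/107 = 30451703; 30451703 ≡ 38 (mod 107); 38·31 ≡ 1, so inverse 31.
N/37 = 88063033; 88063033 ≡ 36 (mod 37); 36·36 ≡ 1, so inverse 36.
N/191 = 17059331; 17059331 ≡ 166 (mod 191); 166·84 ≡ 1, so inverse 84.
N/139 = 23441239; 23441239 ≡ 1 (mod 139), inverse 1.
S ≡ 3·105107491·9 + 65·30451703·31 + 22·88063033·36 + 5·17059331·84 + 58·23441239·1 = 142468516820.
142468516820 mod 3258332221 = 2360231317.

2360231317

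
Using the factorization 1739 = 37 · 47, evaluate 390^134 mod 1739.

Mod 37: 390 ≡ 20; by Fermat, exponent reduces to 134 mod 36 = 26; 20^26 ≡ 4 (mod 37).
Mod 47: 390 ≡ 14; by Fermat, exponent reduces to 134 mod 46 = 42; 14^42 ≡ 36 (mod 47).
Combine by CRT: x ≡ 4 (mod 37), x ≡ 36 (mod 47) ⇒ x ≡ 929 (mod 1739).

929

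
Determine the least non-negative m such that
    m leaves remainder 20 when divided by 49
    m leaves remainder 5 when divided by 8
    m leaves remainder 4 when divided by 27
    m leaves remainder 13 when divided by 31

Combine the congruences pairwise.
From m ≡ 20 (mod 49) write m = 20 + 49t. Substituting into m ≡ 5 (mod 8) gives 49t ≡ 1 (mod 8), and since 1⁻¹ ≡ 1 (mod 8), t ≡ 1. Hence m ≡ 20 + 49·1 = 69 (mod 392).
From m ≡ 69 (mod 392) write m = 69 + 392t. Substituting into m ≡ 4 (mod 27) gives 392t ≡ 16 (mod 27), and since 14⁻¹ ≡ 2 (mod 27), t ≡ 5. Hence m ≡ 69 + 392·5 = 2029 (mod 10584).
From m ≡ 2029 (mod 10584) write m = 2029 + 10584t. Substituting into m ≡ 13 (mod 31) gives 10584t ≡ 30 (mod 31), and since 13⁻¹ ≡ 12 (mod 31), t ≡ 19. Hence m ≡ 2029 + 10584·19 = 203125 (mod 328104).

203125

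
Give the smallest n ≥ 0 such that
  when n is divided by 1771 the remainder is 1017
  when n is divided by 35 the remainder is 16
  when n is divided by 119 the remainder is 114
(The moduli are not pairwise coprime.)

70086

gcd(1771, 35) = 7 and 7 | (16 − 1017), so the pair is consistent; merging gives n ≡ 8101 (mod 8855), where 8855 = lcm(1771, 35).
gcd(8855, 119) = 7 and 7 | (114 − 8101), so the pair is consistent; merging gives n ≡ 70086 (mod 150535), where 150535 = lcm(8855, 119).
The solution is unique modulo lcm(1771, 35, 119) = 150535.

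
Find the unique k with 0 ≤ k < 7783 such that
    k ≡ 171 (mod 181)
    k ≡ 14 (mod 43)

From k ≡ 171 (mod 181) write k = 171 + 181t. Substituting into k ≡ 14 (mod 43) gives 181t ≡ 15 (mod 43), and since 9⁻¹ ≡ 24 (mod 43), t ≡ 16. Hence k ≡ 171 + 181·16 = 3067 (mod 7783).

3067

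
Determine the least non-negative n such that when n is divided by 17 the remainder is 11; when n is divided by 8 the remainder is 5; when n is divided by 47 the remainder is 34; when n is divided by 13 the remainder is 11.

9293

From n ≡ 11 (mod 17) write n = 11 + 17t. Substituting into n ≡ 5 (mod 8) gives 17t ≡ 2 (mod 8), and since 1⁻¹ ≡ 1 (mod 8), t ≡ 2. Hence n ≡ 11 + 17·2 = 45 (mod 136).
From n ≡ 45 (mod 136) write n = 45 + 136t. Substituting into n ≡ 34 (mod 47) gives 136t ≡ 36 (mod 47), and since 42⁻¹ ≡ 28 (mod 47), t ≡ 21. Hence n ≡ 45 + 136·21 = 2901 (mod 6392).
From n ≡ 2901 (mod 6392) write n = 2901 + 6392t. Substituting into n ≡ 11 (mod 13) gives 6392t ≡ 9 (mod 13), and since 9⁻¹ ≡ 3 (mod 13), t ≡ 1. Hence n ≡ 2901 + 6392·1 = 9293 (mod 83096).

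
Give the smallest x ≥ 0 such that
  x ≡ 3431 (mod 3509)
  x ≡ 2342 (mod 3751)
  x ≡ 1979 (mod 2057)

Combine the congruences pairwise.
gcd(3509, 3751) = 121 and 121 | (2342 − 3431), so the pair is consistent; merging gives x ≡ 73611 (mod 108779), where 108779 = lcm(3509, 3751).
gcd(108779, 2057) = 121 and 121 | (1979 − 73611), so the pair is consistent; merging gives x ≡ 835064 (mod 1849243), where 1849243 = lcm(108779, 2057).
The solution is unique modulo lcm(3509, 3751, 2057) = 1849243.

835064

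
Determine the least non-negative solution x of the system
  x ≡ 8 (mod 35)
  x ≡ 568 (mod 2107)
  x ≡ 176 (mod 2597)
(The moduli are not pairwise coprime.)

158593

gcd(35, 2107) = 7 and 7 | (568 − 8), so the pair is consistent; merging gives x ≡ 568 (mod 10535), where 10535 = lcm(35, 2107).
gcd(10535, 2597) = 49 and 49 | (176 − 568), so the pair is consistent; merging gives x ≡ 158593 (mod 558355), where 558355 = lcm(10535, 2597).
The solution is unique modulo lcm(35, 2107, 2597) = 558355.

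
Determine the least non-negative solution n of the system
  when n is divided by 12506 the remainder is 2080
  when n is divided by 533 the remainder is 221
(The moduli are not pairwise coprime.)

339742

Combine the congruences pairwise.
gcd(12506, 533) = 13 and 13 | (221 − 2080), so the pair is consistent; merging gives n ≡ 339742 (mod 512746), where 512746 = lcm(12506, 533).
The solution is unique modulo lcm(12506, 533) = 512746.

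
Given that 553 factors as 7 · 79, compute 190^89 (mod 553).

Mod 7: 190 ≡ 1; by Fermat, exponent reduces to 89 mod 6 = 5; 1^5 ≡ 1 (mod 7).
Mod 79: 190 ≡ 32; by Fermat, exponent reduces to 89 mod 78 = 11; 32^11 ≡ 45 (mod 79).
Combine by CRT: x ≡ 1 (mod 7), x ≡ 45 (mod 79) ⇒ x ≡ 519 (mod 553).

519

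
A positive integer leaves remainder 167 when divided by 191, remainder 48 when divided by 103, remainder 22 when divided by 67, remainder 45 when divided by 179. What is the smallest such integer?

The moduli are pairwise coprime; N = 191·103·67·179 = 235938289.
N/191 = 1235279; 1235279 ≡ 82 (mod 191); 82·7 ≡ 1, so inverse 7.
N/103 = 2290663; 2290663 ≡ 46 (mod 103); 46·56 ≡ 1, so inverse 56.
N/67 = 3521467; 3521467 ≡ 14 (mod 67); 14·24 ≡ 1, so inverse 24.
N/179 = 1318091; 1318091 ≡ 114 (mod 179); 114·11 ≡ 1, so inverse 11.
k ≡ 167·1235279·7 + 48·2290663·56 + 22·3521467·24 + 45·1318091·11 = 10113132916.
10113132916 mod 235938289 = 203724778.

203724778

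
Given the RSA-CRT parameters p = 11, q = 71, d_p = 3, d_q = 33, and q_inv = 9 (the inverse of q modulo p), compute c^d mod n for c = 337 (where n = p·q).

552

m₁ = c^(d_p) mod p: c ≡ 7 (mod 11), and 7^3 mod 11 = 2.
m₂ = c^(d_q) mod q: c ≡ 53 (mod 71), and 53^33 mod 71 = 55.
h = q_inv·(m₁ − m₂) mod p = 9·(2 − 55) mod 11 = 7.
m = m₂ + h·q = 55 + 7·71 = 552.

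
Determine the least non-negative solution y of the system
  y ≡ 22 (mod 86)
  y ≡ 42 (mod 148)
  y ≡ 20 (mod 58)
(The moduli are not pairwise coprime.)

gcd(86, 148) = 2 and 2 | (42 − 22), so the pair is consistent; merging gives y ≡ 1226 (mod 6364), where 6364 = lcm(86, 148).
gcd(6364, 58) = 2 and 2 | (20 − 1226), so the pair is consistent; merging gives y ≡ 134870 (mod 184556), where 184556 = lcm(6364, 58).
The solution is unique modulo lcm(86, 148, 58) = 184556.

134870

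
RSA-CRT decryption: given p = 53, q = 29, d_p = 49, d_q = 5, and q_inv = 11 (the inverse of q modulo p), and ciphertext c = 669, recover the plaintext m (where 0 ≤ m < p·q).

m₁ = c^(d_p) mod p: c ≡ 33 (mod 53), and 33^49 mod 53 = 18.
m₂ = c^(d_q) mod q: c ≡ 2 (mod 29), and 2^5 mod 29 = 3.
h = q_inv·(m₁ − m₂) mod p = 11·(18 − 3) mod 53 = 6.
m = m₂ + h·q = 3 + 6·29 = 177.

177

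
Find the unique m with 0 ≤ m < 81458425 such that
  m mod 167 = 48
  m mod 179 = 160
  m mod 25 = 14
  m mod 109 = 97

The moduli are pairwise coprime; N = 167·179·25·109 = 81458425.
N/167 = 487775; 487775 ≡ 135 (mod 167); 135·120 ≡ 1, so inverse 120.
N/179 = 455075; 455075 ≡ 57 (mod 179); 57·22 ≡ 1, so inverse 22.
N/25 = 3258337; 3258337 ≡ 12 (mod 25); 12·23 ≡ 1, so inverse 23.
N/109 = 747325; 747325 ≡ 21 (mod 109); 21·26 ≡ 1, so inverse 26.
m ≡ 48·487775·120 + 160·455075·22 + 14·3258337·23 + 97·747325·26 = 7345386164.
7345386164 mod 81458425 = 14127914.

14127914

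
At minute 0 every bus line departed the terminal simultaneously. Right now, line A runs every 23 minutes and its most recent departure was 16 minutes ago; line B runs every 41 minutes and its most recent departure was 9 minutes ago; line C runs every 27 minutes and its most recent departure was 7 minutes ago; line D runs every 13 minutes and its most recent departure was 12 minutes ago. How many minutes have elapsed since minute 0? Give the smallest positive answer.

113866

The moduli are pairwise coprime; N = 23·41·27·13 = 330993.
N/23 = 14391; 14391 ≡ 16 (mod 23); 16·13 ≡ 1, so inverse 13.
N/41 = 8073; 8073 ≡ 37 (mod 41); 37·10 ≡ 1, so inverse 10.
N/27 = 12259; 12259 ≡ 1 (mod 27), inverse 1.
N/13 = 25461; 25461 ≡ 7 (mod 13); 7·2 ≡ 1, so inverse 2.
t ≡ 16·14391·13 + 9·8073·10 + 7·12259·1 + 12·25461·2 = 4416775.
4416775 mod 330993 = 113866.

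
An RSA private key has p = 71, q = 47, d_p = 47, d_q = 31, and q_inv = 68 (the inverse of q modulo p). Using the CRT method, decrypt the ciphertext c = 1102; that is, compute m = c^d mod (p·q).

m₁ = c^(d_p) mod p: c ≡ 37 (mod 71), and 37^47 mod 71 = 32.
m₂ = c^(d_q) mod q: c ≡ 21 (mod 47), and 21^31 mod 47 = 25.
h = q_inv·(m₁ − m₂) mod p = 68·(32 − 25) mod 71 = 50.
m = m₂ + h·q = 25 + 50·47 = 2375.

2375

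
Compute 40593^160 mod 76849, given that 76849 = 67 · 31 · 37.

Mod 67: 40593 ≡ 58; by Fermat, exponent reduces to 160 mod 66 = 28; 58^28 ≡ 64 (mod 67).
Mod 31: 40593 ≡ 14; by Fermat, exponent reduces to 160 mod 30 = 10; 14^10 ≡ 25 (mod 31).
Mod 37: 40593 ≡ 4; by Fermat, exponent reduces to 160 mod 36 = 16; 4^16 ≡ 7 (mod 37).
Combine by CRT: x ≡ 64 (mod 67), x ≡ 25 (mod 31), x ≡ 7 (mod 37) ⇒ x ≡ 11588 (mod 76849).

11588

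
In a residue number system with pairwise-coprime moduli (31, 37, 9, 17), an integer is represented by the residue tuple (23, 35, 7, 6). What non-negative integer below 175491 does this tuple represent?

111220

The moduli are pairwise coprime; N = 31·37·9·17 = 175491.
N/31 = 5661; 5661 ≡ 19 (mod 31); 19·18 ≡ 1, so inverse 18.
N/37 = 4743; 4743 ≡ 7 (mod 37); 7·16 ≡ 1, so inverse 16.
N/9 = 19499; 19499 ≡ 5 (mod 9); 5·2 ≡ 1, so inverse 2.
N/17 = 10323; 10323 ≡ 4 (mod 17); 4·13 ≡ 1, so inverse 13.
x ≡ 23·5661·18 + 35·4743·16 + 7·19499·2 + 6·10323·13 = 6077914.
6077914 mod 175491 = 111220.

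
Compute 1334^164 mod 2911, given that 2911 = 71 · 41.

Mod 71: 1334 ≡ 56; by Fermat, exponent reduces to 164 mod 70 = 24; 56^24 ≡ 64 (mod 71).
Mod 41: 1334 ≡ 22; by Fermat, exponent reduces to 164 mod 40 = 4; 22^4 ≡ 23 (mod 41).
Combine by CRT: x ≡ 64 (mod 71), x ≡ 23 (mod 41) ⇒ x ≡ 64 (mod 2911).

64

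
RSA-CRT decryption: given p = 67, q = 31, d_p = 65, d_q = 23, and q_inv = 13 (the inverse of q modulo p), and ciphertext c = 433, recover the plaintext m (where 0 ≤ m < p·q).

1487

m₁ = c^(d_p) mod p: c ≡ 31 (mod 67), and 31^65 mod 67 = 13.
m₂ = c^(d_q) mod q: c ≡ 30 (mod 31), and 30^23 mod 31 = 30.
h = q_inv·(m₁ − m₂) mod p = 13·(13 − 30) mod 67 = 47.
m = m₂ + h·q = 30 + 47·31 = 1487.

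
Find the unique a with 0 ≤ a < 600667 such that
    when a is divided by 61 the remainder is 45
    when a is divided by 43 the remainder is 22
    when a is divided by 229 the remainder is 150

127474

From a ≡ 45 (mod 61) write a = 45 + 61t. Substituting into a ≡ 22 (mod 43) gives 61t ≡ 20 (mod 43), and since 18⁻¹ ≡ 12 (mod 43), t ≡ 25. Hence a ≡ 45 + 61·25 = 1570 (mod 2623).
From a ≡ 1570 (mod 2623) write a = 1570 + 2623t. Substituting into a ≡ 150 (mod 229) gives 2623t ≡ 183 (mod 229), and since 104⁻¹ ≡ 218 (mod 229), t ≡ 48. Hence a ≡ 1570 + 2623·48 = 127474 (mod 600667).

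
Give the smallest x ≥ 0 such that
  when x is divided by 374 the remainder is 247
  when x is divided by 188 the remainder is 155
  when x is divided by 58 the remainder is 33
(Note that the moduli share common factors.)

gcd(374, 188) = 2 and 2 | (155 − 247), so the pair is consistent; merging gives x ≡ 17451 (mod 35156), where 35156 = lcm(374, 188).
gcd(35156, 58) = 2 and 2 | (33 − 17451), so the pair is consistent; merging gives x ≡ 193231 (mod 1019524), where 1019524 = lcm(35156, 58).
The solution is unique modulo lcm(374, 188, 58) = 1019524.

193231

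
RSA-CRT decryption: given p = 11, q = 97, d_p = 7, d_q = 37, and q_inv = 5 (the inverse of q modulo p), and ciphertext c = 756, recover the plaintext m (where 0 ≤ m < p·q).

m₁ = c^(d_p) mod p: c ≡ 8 (mod 11), and 8^7 mod 11 = 2.
m₂ = c^(d_q) mod q: c ≡ 77 (mod 97), and 77^37 mod 97 = 30.
h = q_inv·(m₁ − m₂) mod p = 5·(2 − 30) mod 11 = 3.
m = m₂ + h·q = 30 + 3·97 = 321.

321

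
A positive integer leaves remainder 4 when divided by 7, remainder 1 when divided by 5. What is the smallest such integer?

11

Combine the congruences pairwise.
From t ≡ 4 (mod 7) write t = 4 + 7s. Substituting into t ≡ 1 (mod 5) gives 7s ≡ 2 (mod 5), and since 2⁻¹ ≡ 3 (mod 5), s ≡ 1. Hence t ≡ 4 + 7·1 = 11 (mod 35).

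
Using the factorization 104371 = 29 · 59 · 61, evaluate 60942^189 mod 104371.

8032

Mod 29: 60942 ≡ 13; by Fermat, exponent reduces to 189 mod 28 = 21; 13^21 ≡ 28 (mod 29).
Mod 59: 60942 ≡ 54; by Fermat, exponent reduces to 189 mod 58 = 15; 54^15 ≡ 8 (mod 59).
Mod 61: 60942 ≡ 3; by Fermat, exponent reduces to 189 mod 60 = 9; 3^9 ≡ 41 (mod 61).
Combine by CRT: x ≡ 28 (mod 29), x ≡ 8 (mod 59), x ≡ 41 (mod 61) ⇒ x ≡ 8032 (mod 104371).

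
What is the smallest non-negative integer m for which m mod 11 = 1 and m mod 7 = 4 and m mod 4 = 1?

The moduli are pairwise coprime; N = 11·7·4 = 308.
N/11 = 28; 28 ≡ 6 (mod 11); 6·2 ≡ 1, so inverse 2.
N/7 = 44; 44 ≡ 2 (mod 7); 2·4 ≡ 1, so inverse 4.
N/4 = 77; 77 ≡ 1 (mod 4), inverse 1.
m ≡ 1·28·2 + 4·44·4 + 1·77·1 = 837.
837 mod 308 = 221.

221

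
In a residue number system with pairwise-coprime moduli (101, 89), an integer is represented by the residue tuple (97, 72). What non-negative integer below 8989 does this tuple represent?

Combine the congruences pairwise.
From x ≡ 97 (mod 101) write x = 97 + 101t. Substituting into x ≡ 72 (mod 89) gives 101t ≡ 64 (mod 89), and since 12⁻¹ ≡ 52 (mod 89), t ≡ 35. Hence x ≡ 97 + 101·35 = 3632 (mod 8989).

3632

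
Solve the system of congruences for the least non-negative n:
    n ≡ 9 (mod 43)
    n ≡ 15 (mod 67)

From n ≡ 9 (mod 43) write n = 9 + 43t. Substituting into n ≡ 15 (mod 67) gives 43t ≡ 6 (mod 67), and since 43⁻¹ ≡ 53 (mod 67), t ≡ 50. Hence n ≡ 9 + 43·50 = 2159 (mod 2881).

2159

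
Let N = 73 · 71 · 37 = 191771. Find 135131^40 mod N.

Mod 73: 135131 ≡ 8; 8^40 ≡ 8 (mod 73).
Mod 71: 135131 ≡ 18; 18^40 ≡ 45 (mod 71).
Mod 37: 135131 ≡ 7; by Fermat, exponent reduces to 40 mod 36 = 4; 7^4 ≡ 33 (mod 37).
Combine by CRT: x ≡ 8 (mod 73), x ≡ 45 (mod 71), x ≡ 33 (mod 37) ⇒ x ≡ 76512 (mod 191771).

76512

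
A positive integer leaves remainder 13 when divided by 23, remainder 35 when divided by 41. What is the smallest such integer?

404

Combine the congruences pairwise.
From x ≡ 13 (mod 23) write x = 13 + 23t. Substituting into x ≡ 35 (mod 41) gives 23t ≡ 22 (mod 41), and since 23⁻¹ ≡ 25 (mod 41), t ≡ 17. Hence x ≡ 13 + 23·17 = 404 (mod 943).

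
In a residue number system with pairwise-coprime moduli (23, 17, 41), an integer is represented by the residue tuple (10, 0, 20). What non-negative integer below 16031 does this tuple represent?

From x ≡ 10 (mod 23) write x = 10 + 23t. Substituting into x ≡ 0 (mod 17) gives 23t ≡ 7 (mod 17), and since 6⁻¹ ≡ 3 (mod 17), t ≡ 4. Hence x ≡ 10 + 23·4 = 102 (mod 391).
From x ≡ 102 (mod 391) write x = 102 + 391t. Substituting into x ≡ 20 (mod 41) gives 391t ≡ 0 (mod 41), and since 22⁻¹ ≡ 28 (mod 41), t ≡ 0. Hence x ≡ 102 + 391·0 = 102 (mod 16031).

102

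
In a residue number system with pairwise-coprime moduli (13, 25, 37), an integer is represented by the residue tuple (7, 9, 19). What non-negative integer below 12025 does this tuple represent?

The moduli are pairwise coprime; N = 13·25·37 = 12025.
N/13 = 925; 925 ≡ 2 (mod 13); 2·7 ≡ 1, so inverse 7.
N/25 = 481; 481 ≡ 6 (mod 25); 6·21 ≡ 1, so inverse 21.
N/37 = 325; 325 ≡ 29 (mod 37); 29·23 ≡ 1, so inverse 23.
x ≡ 7·925·7 + 9·481·21 + 19·325·23 = 278259.
278259 mod 12025 = 1684.

1684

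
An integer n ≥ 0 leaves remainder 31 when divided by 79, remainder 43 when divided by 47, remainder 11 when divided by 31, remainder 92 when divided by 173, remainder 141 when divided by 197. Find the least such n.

2462359089

The moduli are pairwise coprime; M = 79·47·31·173·197 = 3922825343.
M/79 = 49656017; 49656017 ≡ 14 (mod 79); 14·17 ≡ 1, so inverse 17.
M/47 = 83464369; 83464369 ≡ 30 (mod 47); 30·11 ≡ 1, so inverse 11.
M/31 = 126542753; 126542753 ≡ 9 (mod 31); 9·7 ≡ 1, so inverse 7.
M/173 = 22675291; 22675291 ≡ 8 (mod 173); 8·65 ≡ 1, so inverse 65.
M/197 = 19912819; 19912819 ≡ 59 (mod 197); 59·187 ≡ 1, so inverse 187.
n ≡ 31·49656017·17 + 43·83464369·11 + 11·126542753·7 + 92·22675291·65 + 141·19912819·187 = 736030698230.
736030698230 mod 3922825343 = 2462359089.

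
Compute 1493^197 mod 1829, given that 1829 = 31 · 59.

Mod 31: 1493 ≡ 5; by Fermat, exponent reduces to 197 mod 30 = 17; 5^17 ≡ 25 (mod 31).
Mod 59: 1493 ≡ 18; by Fermat, exponent reduces to 197 mod 58 = 23; 18^23 ≡ 8 (mod 59).
Combine by CRT: x ≡ 25 (mod 31), x ≡ 8 (mod 59) ⇒ x ≡ 893 (mod 1829).

893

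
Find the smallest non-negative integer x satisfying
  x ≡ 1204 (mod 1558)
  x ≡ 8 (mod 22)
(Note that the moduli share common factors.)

gcd(1558, 22) = 2 and 2 | (8 − 1204), so the pair is consistent; merging gives x ≡ 4320 (mod 17138), where 17138 = lcm(1558, 22).
The solution is unique modulo lcm(1558, 22) = 17138.

4320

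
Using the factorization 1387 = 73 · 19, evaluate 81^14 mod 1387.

940

Mod 73: 81 ≡ 8; 8^14 ≡ 64 (mod 73).
Mod 19: 81 ≡ 5; 5^14 ≡ 9 (mod 19).
Combine by CRT: x ≡ 64 (mod 73), x ≡ 9 (mod 19) ⇒ x ≡ 940 (mod 1387).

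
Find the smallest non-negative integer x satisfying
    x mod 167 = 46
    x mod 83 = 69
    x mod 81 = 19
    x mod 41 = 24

The moduli are pairwise coprime; N = 167·83·81·41 = 46032381.
N/167 = 275643; 275643 ≡ 93 (mod 167); 93·88 ≡ 1, so inverse 88.
N/83 = 554607; 554607 ≡ 1 (mod 83), inverse 1.
N/81 = 568301; 568301 ≡ 5 (mod 81); 5·65 ≡ 1, so inverse 65.
N/41 = 1122741; 1122741 ≡ 38 (mod 41); 38·27 ≡ 1, so inverse 27.
x ≡ 46·275643·88 + 69·554607·1 + 19·568301·65 + 24·1122741·27 = 2583458650.
2583458650 mod 46032381 = 5645314.

5645314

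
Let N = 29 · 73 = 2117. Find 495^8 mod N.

981

Mod 29: 495 ≡ 2; 2^8 ≡ 24 (mod 29).
Mod 73: 495 ≡ 57; 57^8 ≡ 32 (mod 73).
Combine by CRT: x ≡ 24 (mod 29), x ≡ 32 (mod 73) ⇒ x ≡ 981 (mod 2117).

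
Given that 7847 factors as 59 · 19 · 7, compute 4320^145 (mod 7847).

4719

Mod 59: 4320 ≡ 13; by Fermat, exponent reduces to 145 mod 58 = 29; 13^29 ≡ 58 (mod 59).
Mod 19: 4320 ≡ 7; by Fermat, exponent reduces to 145 mod 18 = 1; 7^1 ≡ 7 (mod 19).
Mod 7: 4320 ≡ 1; by Fermat, exponent reduces to 145 mod 6 = 1; 1^1 ≡ 1 (mod 7).
Combine by CRT: x ≡ 58 (mod 59), x ≡ 7 (mod 19), x ≡ 1 (mod 7) ⇒ x ≡ 4719 (mod 7847).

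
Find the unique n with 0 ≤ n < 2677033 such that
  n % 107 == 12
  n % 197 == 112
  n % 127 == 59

From n ≡ 12 (mod 107) write n = 12 + 107t. Substituting into n ≡ 112 (mod 197) gives 107t ≡ 100 (mod 197), and since 107⁻¹ ≡ 116 (mod 197), t ≡ 174. Hence n ≡ 12 + 107·174 = 18630 (mod 21079).
From n ≡ 18630 (mod 21079) write n = 18630 + 21079t. Substituting into n ≡ 59 (mod 127) gives 21079t ≡ 98 (mod 127), and since 124⁻¹ ≡ 42 (mod 127), t ≡ 52. Hence n ≡ 18630 + 21079·52 = 1114738 (mod 2677033).

1114738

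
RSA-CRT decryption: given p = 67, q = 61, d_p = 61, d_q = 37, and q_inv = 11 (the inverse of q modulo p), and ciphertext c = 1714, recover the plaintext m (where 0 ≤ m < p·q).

m₁ = c^(d_p) mod p: c ≡ 39 (mod 67), and 39^61 mod 67 = 6.
m₂ = c^(d_q) mod q: c ≡ 6 (mod 61), and 6^37 mod 61 = 54.
h = q_inv·(m₁ − m₂) mod p = 11·(6 − 54) mod 67 = 8.
m = m₂ + h·q = 54 + 8·61 = 542.

542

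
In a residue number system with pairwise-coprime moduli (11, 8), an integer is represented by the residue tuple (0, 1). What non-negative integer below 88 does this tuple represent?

33

Combine the congruences pairwise.
From x ≡ 0 (mod 11) write x = 0 + 11t. Substituting into x ≡ 1 (mod 8) gives 11t ≡ 1 (mod 8), and since 3⁻¹ ≡ 3 (mod 8), t ≡ 3. Hence x ≡ 0 + 11·3 = 33 (mod 88).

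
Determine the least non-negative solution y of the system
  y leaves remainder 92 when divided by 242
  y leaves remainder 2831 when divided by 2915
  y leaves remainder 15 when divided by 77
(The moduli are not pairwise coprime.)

Combine the congruences pairwise.
gcd(242, 2915) = 11 and 11 | (2831 − 92), so the pair is consistent; merging gives y ≡ 46556 (mod 64130), where 64130 = lcm(242, 2915).
gcd(64130, 77) = 11 and 11 | (15 − 46556), so the pair is consistent; merging gives y ≡ 238946 (mod 448910), where 448910 = lcm(64130, 77).
The solution is unique modulo lcm(242, 2915, 77) = 448910.

238946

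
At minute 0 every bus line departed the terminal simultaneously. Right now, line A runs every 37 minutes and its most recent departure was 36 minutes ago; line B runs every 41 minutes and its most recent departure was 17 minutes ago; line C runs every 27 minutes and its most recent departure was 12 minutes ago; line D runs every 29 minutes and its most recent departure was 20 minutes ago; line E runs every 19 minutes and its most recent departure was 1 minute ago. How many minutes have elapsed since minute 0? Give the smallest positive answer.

11924211

Combine the congruences pairwise.
From t ≡ 36 (mod 37) write t = 36 + 37s. Substituting into t ≡ 17 (mod 41) gives 37s ≡ 22 (mod 41), and since 37⁻¹ ≡ 10 (mod 41), s ≡ 15. Hence t ≡ 36 + 37·15 = 591 (mod 1517).
From t ≡ 591 (mod 1517) write t = 591 + 1517s. Substituting into t ≡ 12 (mod 27) gives 1517s ≡ 15 (mod 27), and since 5⁻¹ ≡ 11 (mod 27), s ≡ 3. Hence t ≡ 591 + 1517·3 = 5142 (mod 40959).
From t ≡ 5142 (mod 40959) write t = 5142 + 40959s. Substituting into t ≡ 20 (mod 29) gives 40959s ≡ 11 (mod 29), and since 11⁻¹ ≡ 8 (mod 29), s ≡ 1. Hence t ≡ 5142 + 40959·1 = 46101 (mod 1187811).
From t ≡ 46101 (mod 1187811) write t = 46101 + 1187811s. Substituting into t ≡ 1 (mod 19) gives 1187811s ≡ 13 (mod 19), and since 7⁻¹ ≡ 11 (mod 19), s ≡ 10. Hence t ≡ 46101 + 1187811·10 = 11924211 (mod 22568409).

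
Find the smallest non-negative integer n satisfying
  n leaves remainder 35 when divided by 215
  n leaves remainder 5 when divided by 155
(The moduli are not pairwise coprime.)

Combine the congruences pairwise.
gcd(215, 155) = 5 and 5 | (5 − 35), so the pair is consistent; merging gives n ≡ 3260 (mod 6665), where 6665 = lcm(215, 155).
The solution is unique modulo lcm(215, 155) = 6665.

3260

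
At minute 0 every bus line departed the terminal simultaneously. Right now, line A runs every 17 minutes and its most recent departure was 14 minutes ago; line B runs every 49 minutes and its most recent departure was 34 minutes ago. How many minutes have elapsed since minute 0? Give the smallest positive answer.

Combine the congruences pairwise.
From t ≡ 14 (mod 17) write t = 14 + 17s. Substituting into t ≡ 34 (mod 49) gives 17s ≡ 20 (mod 49), and since 17⁻¹ ≡ 26 (mod 49), s ≡ 30. Hence t ≡ 14 + 17·30 = 524 (mod 833).

524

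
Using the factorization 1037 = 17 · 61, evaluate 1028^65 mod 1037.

Mod 17: 1028 ≡ 8; by Fermat, exponent reduces to 65 mod 16 = 1; 8^1 ≡ 8 (mod 17).
Mod 61: 1028 ≡ 52; by Fermat, exponent reduces to 65 mod 60 = 5; 52^5 ≡ 60 (mod 61).
Combine by CRT: x ≡ 8 (mod 17), x ≡ 60 (mod 61) ⇒ x ≡ 365 (mod 1037).

365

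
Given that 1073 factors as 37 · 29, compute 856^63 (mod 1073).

Mod 37: 856 ≡ 5; by Fermat, exponent reduces to 63 mod 36 = 27; 5^27 ≡ 31 (mod 37).
Mod 29: 856 ≡ 15; by Fermat, exponent reduces to 63 mod 28 = 7; 15^7 ≡ 17 (mod 29).
Combine by CRT: x ≡ 31 (mod 37), x ≡ 17 (mod 29) ⇒ x ≡ 771 (mod 1073).

771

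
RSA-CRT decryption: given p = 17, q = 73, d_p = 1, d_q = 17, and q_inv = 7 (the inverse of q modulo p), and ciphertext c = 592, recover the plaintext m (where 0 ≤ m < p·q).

m₁ = c^(d_p) mod p: c ≡ 14 (mod 17), and 14^1 mod 17 = 14.
m₂ = c^(d_q) mod q: c ≡ 8 (mod 73), and 8^17 mod 73 = 64.
h = q_inv·(m₁ − m₂) mod p = 7·(14 − 64) mod 17 = 7.
m = m₂ + h·q = 64 + 7·73 = 575.

575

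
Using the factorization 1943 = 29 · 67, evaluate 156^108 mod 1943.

210

Mod 29: 156 ≡ 11; by Fermat, exponent reduces to 108 mod 28 = 24; 11^24 ≡ 7 (mod 29).
Mod 67: 156 ≡ 22; by Fermat, exponent reduces to 108 mod 66 = 42; 22^42 ≡ 9 (mod 67).
Combine by CRT: x ≡ 7 (mod 29), x ≡ 9 (mod 67) ⇒ x ≡ 210 (mod 1943).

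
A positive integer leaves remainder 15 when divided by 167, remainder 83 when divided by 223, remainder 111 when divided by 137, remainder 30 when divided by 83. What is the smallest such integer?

221501300

The moduli are pairwise coprime; N = 167·223·137·83 = 423467411.
N/167 = 2535733; 2535733 ≡ 5 (mod 167); 5·67 ≡ 1, so inverse 67.
N/223 = 1898957; 1898957 ≡ 112 (mod 223); 112·2 ≡ 1, so inverse 2.
N/137 = 3091003; 3091003 ≡ 9 (mod 137); 9·61 ≡ 1, so inverse 61.
N/83 = 5102017; 5102017 ≡ 7 (mod 83); 7·12 ≡ 1, so inverse 12.
m ≡ 15·2535733·67 + 83·1898957·2 + 111·3091003·61 + 30·5102017·12 = 25629545960.
25629545960 mod 423467411 = 221501300.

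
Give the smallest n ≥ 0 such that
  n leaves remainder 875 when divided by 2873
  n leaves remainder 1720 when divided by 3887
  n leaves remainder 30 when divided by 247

472047

gcd(2873, 3887) = 169 and 169 | (1720 − 875), so the pair is consistent; merging gives n ≡ 9494 (mod 66079), where 66079 = lcm(2873, 3887).
gcd(66079, 247) = 13 and 13 | (30 − 9494), so the pair is consistent; merging gives n ≡ 472047 (mod 1255501), where 1255501 = lcm(66079, 247).
The solution is unique modulo lcm(2873, 3887, 247) = 1255501.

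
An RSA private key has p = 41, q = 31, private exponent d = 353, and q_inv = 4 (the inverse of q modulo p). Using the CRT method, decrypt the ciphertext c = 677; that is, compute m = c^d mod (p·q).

1153

d_p = d mod (p−1) = 353 mod 40 = 33; d_q = d mod (q−1) = 23.
m₁ = c^(d_p) mod p: c ≡ 21 (mod 41), and 21^33 mod 41 = 5.
m₂ = c^(d_q) mod q: c ≡ 26 (mod 31), and 26^23 mod 31 = 6.
h = q_inv·(m₁ − m₂) mod p = 4·(5 − 6) mod 41 = 37.
m = m₂ + h·q = 6 + 37·31 = 1153.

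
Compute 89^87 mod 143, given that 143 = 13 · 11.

122

Mod 13: 89 ≡ 11; by Fermat, exponent reduces to 87 mod 12 = 3; 11^3 ≡ 5 (mod 13).
Mod 11: 89 ≡ 1; by Fermat, exponent reduces to 87 mod 10 = 7; 1^7 ≡ 1 (mod 11).
Combine by CRT: x ≡ 5 (mod 13), x ≡ 1 (mod 11) ⇒ x ≡ 122 (mod 143).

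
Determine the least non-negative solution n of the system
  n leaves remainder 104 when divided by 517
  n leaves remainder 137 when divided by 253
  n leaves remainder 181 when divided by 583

405949

gcd(517, 253) = 11 and 11 | (137 − 104), so the pair is consistent; merging gives n ≡ 1655 (mod 11891), where 11891 = lcm(517, 253).
gcd(11891, 583) = 11 and 11 | (181 − 1655), so the pair is consistent; merging gives n ≡ 405949 (mod 630223), where 630223 = lcm(11891, 583).
The solution is unique modulo lcm(517, 253, 583) = 630223.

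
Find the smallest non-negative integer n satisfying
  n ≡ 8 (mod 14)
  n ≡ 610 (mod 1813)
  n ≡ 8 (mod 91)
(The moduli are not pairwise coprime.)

15114

Combine the congruences pairwise.
gcd(14, 1813) = 7 and 7 | (610 − 8), so the pair is consistent; merging gives n ≡ 610 (mod 3626), where 3626 = lcm(14, 1813).
gcd(3626, 91) = 7 and 7 | (8 − 610), so the pair is consistent; merging gives n ≡ 15114 (mod 47138), where 47138 = lcm(3626, 91).
The solution is unique modulo lcm(14, 1813, 91) = 47138.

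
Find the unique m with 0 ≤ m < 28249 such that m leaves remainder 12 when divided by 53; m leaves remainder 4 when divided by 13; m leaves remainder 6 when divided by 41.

27148

Combine the congruences pairwise.
From m ≡ 12 (mod 53) write m = 12 + 53t. Substituting into m ≡ 4 (mod 13) gives 53t ≡ 5 (mod 13), and since 1⁻¹ ≡ 1 (mod 13), t ≡ 5. Hence m ≡ 12 + 53·5 = 277 (mod 689).
From m ≡ 277 (mod 689) write m = 277 + 689t. Substituting into m ≡ 6 (mod 41) gives 689t ≡ 16 (mod 41), and since 33⁻¹ ≡ 5 (mod 41), t ≡ 39. Hence m ≡ 277 + 689·39 = 27148 (mod 28249).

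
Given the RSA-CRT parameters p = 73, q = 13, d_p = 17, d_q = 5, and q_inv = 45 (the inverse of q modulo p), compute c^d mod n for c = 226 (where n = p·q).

421

m₁ = c^(d_p) mod p: c ≡ 7 (mod 73), and 7^17 mod 73 = 56.
m₂ = c^(d_q) mod q: c ≡ 5 (mod 13), and 5^5 mod 13 = 5.
h = q_inv·(m₁ − m₂) mod p = 45·(56 − 5) mod 73 = 32.
m = m₂ + h·q = 5 + 32·13 = 421.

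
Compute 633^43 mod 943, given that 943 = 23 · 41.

Mod 23: 633 ≡ 12; by Fermat, exponent reduces to 43 mod 22 = 21; 12^21 ≡ 2 (mod 23).
Mod 41: 633 ≡ 18; by Fermat, exponent reduces to 43 mod 40 = 3; 18^3 ≡ 10 (mod 41).
Combine by CRT: x ≡ 2 (mod 23), x ≡ 10 (mod 41) ⇒ x ≡ 830 (mod 943).

830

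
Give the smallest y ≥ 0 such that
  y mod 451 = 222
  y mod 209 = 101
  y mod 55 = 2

Combine the congruences pairwise.
gcd(451, 209) = 11 and 11 | (101 − 222), so the pair is consistent; merging gives y ≡ 4281 (mod 8569), where 8569 = lcm(451, 209).
gcd(8569, 55) = 11 and 11 | (2 − 4281), so the pair is consistent; merging gives y ≡ 38557 (mod 42845), where 42845 = lcm(8569, 55).
The solution is unique modulo lcm(451, 209, 55) = 42845.

38557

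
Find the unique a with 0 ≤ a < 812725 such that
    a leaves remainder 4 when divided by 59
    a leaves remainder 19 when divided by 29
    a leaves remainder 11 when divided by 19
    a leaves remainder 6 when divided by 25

124081

The moduli are pairwise coprime; N = 59·29·19·25 = 812725.
N/59 = 13775; 13775 ≡ 28 (mod 59); 28·19 ≡ 1, so inverse 19.
N/29 = 28025; 28025 ≡ 11 (mod 29); 11·8 ≡ 1, so inverse 8.
N/19 = 42775; 42775 ≡ 6 (mod 19); 6·16 ≡ 1, so inverse 16.
N/25 = 32509; 32509 ≡ 9 (mod 25); 9·14 ≡ 1, so inverse 14.
a ≡ 4·13775·19 + 19·28025·8 + 11·42775·16 + 6·32509·14 = 15565856.
15565856 mod 812725 = 124081.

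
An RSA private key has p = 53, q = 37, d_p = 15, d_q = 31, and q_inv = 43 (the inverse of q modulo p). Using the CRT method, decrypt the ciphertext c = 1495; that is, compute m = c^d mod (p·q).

m₁ = c^(d_p) mod p: c ≡ 11 (mod 53), and 11^15 mod 53 = 38.
m₂ = c^(d_q) mod q: c ≡ 15 (mod 37), and 15^31 mod 37 = 17.
h = q_inv·(m₁ − m₂) mod p = 43·(38 − 17) mod 53 = 2.
m = m₂ + h·q = 17 + 2·37 = 91.

91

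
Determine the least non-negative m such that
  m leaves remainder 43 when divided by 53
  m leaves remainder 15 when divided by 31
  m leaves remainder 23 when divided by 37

Combine the congruences pairwise.
From m ≡ 43 (mod 53) write m = 43 + 53t. Substituting into m ≡ 15 (mod 31) gives 53t ≡ 3 (mod 31), and since 22⁻¹ ≡ 24 (mod 31), t ≡ 10. Hence m ≡ 43 + 53·10 = 573 (mod 1643).
From m ≡ 573 (mod 1643) write m = 573 + 1643t. Substituting into m ≡ 23 (mod 37) gives 1643t ≡ 5 (mod 37), and since 15⁻¹ ≡ 5 (mod 37), t ≡ 25. Hence m ≡ 573 + 1643·25 = 41648 (mod 60791).

41648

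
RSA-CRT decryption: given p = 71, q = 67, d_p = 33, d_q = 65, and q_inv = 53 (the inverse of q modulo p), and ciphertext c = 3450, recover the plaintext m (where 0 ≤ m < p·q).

936

m₁ = c^(d_p) mod p: c ≡ 42 (mod 71), and 42^33 mod 71 = 13.
m₂ = c^(d_q) mod q: c ≡ 33 (mod 67), and 33^65 mod 67 = 65.
h = q_inv·(m₁ − m₂) mod p = 53·(13 − 65) mod 71 = 13.
m = m₂ + h·q = 65 + 13·67 = 936.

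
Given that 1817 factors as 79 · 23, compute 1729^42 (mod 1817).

Mod 79: 1729 ≡ 70; 70^42 ≡ 18 (mod 79).
Mod 23: 1729 ≡ 4; by Fermat, exponent reduces to 42 mod 22 = 20; 4^20 ≡ 13 (mod 23).
Combine by CRT: x ≡ 18 (mod 79), x ≡ 13 (mod 23) ⇒ x ≡ 887 (mod 1817).

887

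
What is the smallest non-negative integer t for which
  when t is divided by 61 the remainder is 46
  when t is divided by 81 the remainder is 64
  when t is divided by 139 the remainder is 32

459010

From t ≡ 46 (mod 61) write t = 46 + 61s. Substituting into t ≡ 64 (mod 81) gives 61s ≡ 18 (mod 81), and since 61⁻¹ ≡ 4 (mod 81), s ≡ 72. Hence t ≡ 46 + 61·72 = 4438 (mod 4941).
From t ≡ 4438 (mod 4941) write t = 4438 + 4941s. Substituting into t ≡ 32 (mod 139) gives 4941s ≡ 42 (mod 139), and since 76⁻¹ ≡ 75 (mod 139), s ≡ 92. Hence t ≡ 4438 + 4941·92 = 459010 (mod 686799).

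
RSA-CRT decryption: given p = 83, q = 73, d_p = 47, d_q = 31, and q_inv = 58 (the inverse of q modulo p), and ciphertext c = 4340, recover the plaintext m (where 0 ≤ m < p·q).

m₁ = c^(d_p) mod p: c ≡ 24 (mod 83), and 24^47 mod 83 = 42.
m₂ = c^(d_q) mod q: c ≡ 33 (mod 73), and 33^31 mod 73 = 62.
h = q_inv·(m₁ − m₂) mod p = 58·(42 − 62) mod 83 = 2.
m = m₂ + h·q = 62 + 2·73 = 208.

208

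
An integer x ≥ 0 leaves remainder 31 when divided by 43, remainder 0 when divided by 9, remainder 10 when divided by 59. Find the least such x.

The moduli are pairwise coprime; N = 43·9·59 = 22833.
N/43 = 531; 531 ≡ 15 (mod 43); 15·23 ≡ 1, so inverse 23.
N/9 = 2537; 2537 ≡ 8 (mod 9); 8·8 ≡ 1, so inverse 8.
N/59 = 387; 387 ≡ 33 (mod 59); 33·34 ≡ 1, so inverse 34.
x ≡ 31·531·23 + 0·2537·8 + 10·387·34 = 510183.
510183 mod 22833 = 7857.

7857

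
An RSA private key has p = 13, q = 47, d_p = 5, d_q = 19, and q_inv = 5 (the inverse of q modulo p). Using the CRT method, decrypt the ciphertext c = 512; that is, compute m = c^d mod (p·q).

460

m₁ = c^(d_p) mod p: c ≡ 5 (mod 13), and 5^5 mod 13 = 5.
m₂ = c^(d_q) mod q: c ≡ 42 (mod 47), and 42^19 mod 47 = 37.
h = q_inv·(m₁ − m₂) mod p = 5·(5 − 37) mod 13 = 9.
m = m₂ + h·q = 37 + 9·47 = 460.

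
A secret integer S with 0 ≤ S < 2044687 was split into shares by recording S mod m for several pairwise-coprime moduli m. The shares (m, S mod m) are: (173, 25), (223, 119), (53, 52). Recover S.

831463

The moduli are pairwise coprime; N = 173·223·53 = 2044687.
N/173 = 11819; 11819 ≡ 55 (mod 173); 55·151 ≡ 1, so inverse 151.
N/223 = 9169; 9169 ≡ 26 (mod 223); 26·163 ≡ 1, so inverse 163.
N/53 = 38579; 38579 ≡ 48 (mod 53); 48·21 ≡ 1, so inverse 21.
S ≡ 25·11819·151 + 119·9169·163 + 52·38579·21 = 264596086.
264596086 mod 2044687 = 831463.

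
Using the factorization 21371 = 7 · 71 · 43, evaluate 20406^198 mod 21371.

Mod 7: 20406 ≡ 1; since 6 | 198, by Fermat 1^198 ≡ 1 (mod 7).
Mod 71: 20406 ≡ 29; by Fermat, exponent reduces to 198 mod 70 = 58; 29^58 ≡ 16 (mod 71).
Mod 43: 20406 ≡ 24; by Fermat, exponent reduces to 198 mod 42 = 30; 24^30 ≡ 16 (mod 43).
Combine by CRT: x ≡ 1 (mod 7), x ≡ 16 (mod 71), x ≡ 16 (mod 43) ⇒ x ≡ 18334 (mod 21371).

18334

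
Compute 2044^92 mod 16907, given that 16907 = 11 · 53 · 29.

8375

Mod 11: 2044 ≡ 9; by Fermat, exponent reduces to 92 mod 10 = 2; 9^2 ≡ 4 (mod 11).
Mod 53: 2044 ≡ 30; by Fermat, exponent reduces to 92 mod 52 = 40; 30^40 ≡ 1 (mod 53).
Mod 29: 2044 ≡ 14; by Fermat, exponent reduces to 92 mod 28 = 8; 14^8 ≡ 23 (mod 29).
Combine by CRT: x ≡ 4 (mod 11), x ≡ 1 (mod 53), x ≡ 23 (mod 29) ⇒ x ≡ 8375 (mod 16907).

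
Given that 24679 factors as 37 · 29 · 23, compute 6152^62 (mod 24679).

8388

Mod 37: 6152 ≡ 10; by Fermat, exponent reduces to 62 mod 36 = 26; 10^26 ≡ 26 (mod 37).
Mod 29: 6152 ≡ 4; by Fermat, exponent reduces to 62 mod 28 = 6; 4^6 ≡ 7 (mod 29).
Mod 23: 6152 ≡ 11; by Fermat, exponent reduces to 62 mod 22 = 18; 11^18 ≡ 16 (mod 23).
Combine by CRT: x ≡ 26 (mod 37), x ≡ 7 (mod 29), x ≡ 16 (mod 23) ⇒ x ≡ 8388 (mod 24679).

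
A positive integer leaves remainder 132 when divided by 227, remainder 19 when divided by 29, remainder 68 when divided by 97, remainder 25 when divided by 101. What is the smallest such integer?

50467907

From a ≡ 132 (mod 227) write a = 132 + 227t. Substituting into a ≡ 19 (mod 29) gives 227t ≡ 3 (mod 29), and since 24⁻¹ ≡ 23 (mod 29), t ≡ 11. Hence a ≡ 132 + 227·11 = 2629 (mod 6583).
From a ≡ 2629 (mod 6583) write a = 2629 + 6583t. Substituting into a ≡ 68 (mod 97) gives 6583t ≡ 58 (mod 97), and since 84⁻¹ ≡ 82 (mod 97), t ≡ 3. Hence a ≡ 2629 + 6583·3 = 22378 (mod 638551).
From a ≡ 22378 (mod 638551) write a = 22378 + 638551t. Substituting into a ≡ 25 (mod 101) gives 638551t ≡ 69 (mod 101), and since 29⁻¹ ≡ 7 (mod 101), t ≡ 79. Hence a ≡ 22378 + 638551·79 = 50467907 (mod 64493651).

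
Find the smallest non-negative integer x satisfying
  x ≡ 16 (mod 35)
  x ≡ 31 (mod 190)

Combine the congruences pairwise.
gcd(35, 190) = 5 and 5 | (31 − 16), so the pair is consistent; merging gives x ≡ 1171 (mod 1330), where 1330 = lcm(35, 190).
The solution is unique modulo lcm(35, 190) = 1330.

1171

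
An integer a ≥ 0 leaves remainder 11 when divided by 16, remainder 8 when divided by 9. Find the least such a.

107

From a ≡ 11 (mod 16) write a = 11 + 16t. Substituting into a ≡ 8 (mod 9) gives 16t ≡ 6 (mod 9), and since 7⁻¹ ≡ 4 (mod 9), t ≡ 6. Hence a ≡ 11 + 16·6 = 107 (mod 144).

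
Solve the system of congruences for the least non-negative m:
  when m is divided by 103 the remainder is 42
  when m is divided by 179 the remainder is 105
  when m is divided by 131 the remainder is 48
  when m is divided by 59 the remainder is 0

121162341

Combine the congruences pairwise.
From m ≡ 42 (mod 103) write m = 42 + 103t. Substituting into m ≡ 105 (mod 179) gives 103t ≡ 63 (mod 179), and since 103⁻¹ ≡ 73 (mod 179), t ≡ 124. Hence m ≡ 42 + 103·124 = 12814 (mod 18437).
From m ≡ 12814 (mod 18437) write m = 12814 + 18437t. Substituting into m ≡ 48 (mod 131) gives 18437t ≡ 72 (mod 131), and since 97⁻¹ ≡ 104 (mod 131), t ≡ 21. Hence m ≡ 12814 + 18437·21 = 399991 (mod 2415247).
From m ≡ 399991 (mod 2415247) write m = 399991 + 2415247t. Substituting into m ≡ 0 (mod 59) gives 2415247t ≡ 29 (mod 59), and since 23⁻¹ ≡ 18 (mod 59), t ≡ 50. Hence m ≡ 399991 + 2415247·50 = 121162341 (mod 142499573).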